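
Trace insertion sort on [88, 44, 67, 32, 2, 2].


Initial: [88, 44, 67, 32, 2, 2]
Insert 44: [44, 88, 67, 32, 2, 2]
Insert 67: [44, 67, 88, 32, 2, 2]
Insert 32: [32, 44, 67, 88, 2, 2]
Insert 2: [2, 32, 44, 67, 88, 2]
Insert 2: [2, 2, 32, 44, 67, 88]

Sorted: [2, 2, 32, 44, 67, 88]


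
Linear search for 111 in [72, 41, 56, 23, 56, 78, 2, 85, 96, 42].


i=0: 72!=111
i=1: 41!=111
i=2: 56!=111
i=3: 23!=111
i=4: 56!=111
i=5: 78!=111
i=6: 2!=111
i=7: 85!=111
i=8: 96!=111
i=9: 42!=111

Not found, 10 comps


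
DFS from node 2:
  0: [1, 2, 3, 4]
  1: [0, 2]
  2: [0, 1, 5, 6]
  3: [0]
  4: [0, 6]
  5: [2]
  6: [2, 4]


Visit 2, push [6, 5, 1, 0]
Visit 0, push [4, 3, 1]
Visit 1, push []
Visit 3, push []
Visit 4, push [6]
Visit 6, push []
Visit 5, push []

DFS order: [2, 0, 1, 3, 4, 6, 5]


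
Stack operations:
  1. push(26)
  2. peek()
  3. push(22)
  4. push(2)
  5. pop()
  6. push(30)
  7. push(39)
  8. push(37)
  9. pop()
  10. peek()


push(26) -> [26]
peek()->26
push(22) -> [26, 22]
push(2) -> [26, 22, 2]
pop()->2, [26, 22]
push(30) -> [26, 22, 30]
push(39) -> [26, 22, 30, 39]
push(37) -> [26, 22, 30, 39, 37]
pop()->37, [26, 22, 30, 39]
peek()->39

Final stack: [26, 22, 30, 39]


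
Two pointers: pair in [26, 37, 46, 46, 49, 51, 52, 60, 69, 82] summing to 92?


lo=0(26)+hi=9(82)=108
lo=0(26)+hi=8(69)=95
lo=0(26)+hi=7(60)=86
lo=1(37)+hi=7(60)=97
lo=1(37)+hi=6(52)=89
lo=2(46)+hi=6(52)=98
lo=2(46)+hi=5(51)=97
lo=2(46)+hi=4(49)=95
lo=2(46)+hi=3(46)=92

Yes: 46+46=92


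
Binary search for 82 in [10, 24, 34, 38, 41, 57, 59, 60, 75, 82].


Step 1: lo=0, hi=9, mid=4, val=41
Step 2: lo=5, hi=9, mid=7, val=60
Step 3: lo=8, hi=9, mid=8, val=75
Step 4: lo=9, hi=9, mid=9, val=82

Found at index 9


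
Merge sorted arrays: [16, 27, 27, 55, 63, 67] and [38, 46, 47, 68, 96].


Take 16 from A
Take 27 from A
Take 27 from A
Take 38 from B
Take 46 from B
Take 47 from B
Take 55 from A
Take 63 from A
Take 67 from A

Merged: [16, 27, 27, 38, 46, 47, 55, 63, 67, 68, 96]


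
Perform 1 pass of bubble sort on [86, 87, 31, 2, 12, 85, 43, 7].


Initial: [86, 87, 31, 2, 12, 85, 43, 7]
Pass 1: [86, 31, 2, 12, 85, 43, 7, 87] (6 swaps)

After 1 pass: [86, 31, 2, 12, 85, 43, 7, 87]


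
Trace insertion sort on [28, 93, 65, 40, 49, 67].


Initial: [28, 93, 65, 40, 49, 67]
Insert 93: [28, 93, 65, 40, 49, 67]
Insert 65: [28, 65, 93, 40, 49, 67]
Insert 40: [28, 40, 65, 93, 49, 67]
Insert 49: [28, 40, 49, 65, 93, 67]
Insert 67: [28, 40, 49, 65, 67, 93]

Sorted: [28, 40, 49, 65, 67, 93]


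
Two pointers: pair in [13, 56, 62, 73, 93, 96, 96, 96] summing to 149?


lo=0(13)+hi=7(96)=109
lo=1(56)+hi=7(96)=152
lo=1(56)+hi=6(96)=152
lo=1(56)+hi=5(96)=152
lo=1(56)+hi=4(93)=149

Yes: 56+93=149


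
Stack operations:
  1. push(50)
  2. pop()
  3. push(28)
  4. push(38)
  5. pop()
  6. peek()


push(50) -> [50]
pop()->50, []
push(28) -> [28]
push(38) -> [28, 38]
pop()->38, [28]
peek()->28

Final stack: [28]


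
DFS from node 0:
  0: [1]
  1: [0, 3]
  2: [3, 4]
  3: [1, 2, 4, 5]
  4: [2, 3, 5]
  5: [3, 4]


Visit 0, push [1]
Visit 1, push [3]
Visit 3, push [5, 4, 2]
Visit 2, push [4]
Visit 4, push [5]
Visit 5, push []

DFS order: [0, 1, 3, 2, 4, 5]


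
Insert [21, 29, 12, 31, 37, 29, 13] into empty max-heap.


Insert 21: [21]
Insert 29: [29, 21]
Insert 12: [29, 21, 12]
Insert 31: [31, 29, 12, 21]
Insert 37: [37, 31, 12, 21, 29]
Insert 29: [37, 31, 29, 21, 29, 12]
Insert 13: [37, 31, 29, 21, 29, 12, 13]

Final heap: [37, 31, 29, 21, 29, 12, 13]


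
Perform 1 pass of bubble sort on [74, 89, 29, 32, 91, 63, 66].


Initial: [74, 89, 29, 32, 91, 63, 66]
Pass 1: [74, 29, 32, 89, 63, 66, 91] (4 swaps)

After 1 pass: [74, 29, 32, 89, 63, 66, 91]


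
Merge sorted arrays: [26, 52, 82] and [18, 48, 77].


Take 18 from B
Take 26 from A
Take 48 from B
Take 52 from A
Take 77 from B

Merged: [18, 26, 48, 52, 77, 82]


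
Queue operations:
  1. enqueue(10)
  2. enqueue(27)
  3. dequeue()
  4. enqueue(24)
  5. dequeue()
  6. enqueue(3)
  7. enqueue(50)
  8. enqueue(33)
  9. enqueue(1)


enqueue(10) -> [10]
enqueue(27) -> [10, 27]
dequeue()->10, [27]
enqueue(24) -> [27, 24]
dequeue()->27, [24]
enqueue(3) -> [24, 3]
enqueue(50) -> [24, 3, 50]
enqueue(33) -> [24, 3, 50, 33]
enqueue(1) -> [24, 3, 50, 33, 1]

Final queue: [24, 3, 50, 33, 1]


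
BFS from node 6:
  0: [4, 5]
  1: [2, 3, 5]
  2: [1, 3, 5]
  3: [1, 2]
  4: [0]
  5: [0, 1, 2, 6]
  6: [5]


Visit 6, enqueue [5]
Visit 5, enqueue [0, 1, 2]
Visit 0, enqueue [4]
Visit 1, enqueue [3]
Visit 2, enqueue []
Visit 4, enqueue []
Visit 3, enqueue []

BFS order: [6, 5, 0, 1, 2, 4, 3]


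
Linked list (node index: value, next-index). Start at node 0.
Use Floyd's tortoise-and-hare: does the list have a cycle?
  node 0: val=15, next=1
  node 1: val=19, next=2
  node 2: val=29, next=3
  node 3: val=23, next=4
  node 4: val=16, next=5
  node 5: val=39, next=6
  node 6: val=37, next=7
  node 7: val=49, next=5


Floyd's tortoise (slow, +1) and hare (fast, +2):
  init: slow=0, fast=0
  step 1: slow=1, fast=2
  step 2: slow=2, fast=4
  step 3: slow=3, fast=6
  step 4: slow=4, fast=5
  step 5: slow=5, fast=7
  step 6: slow=6, fast=6
  slow == fast at node 6: cycle detected

Cycle: yes


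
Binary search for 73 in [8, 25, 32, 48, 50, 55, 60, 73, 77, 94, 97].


Step 1: lo=0, hi=10, mid=5, val=55
Step 2: lo=6, hi=10, mid=8, val=77
Step 3: lo=6, hi=7, mid=6, val=60
Step 4: lo=7, hi=7, mid=7, val=73

Found at index 7


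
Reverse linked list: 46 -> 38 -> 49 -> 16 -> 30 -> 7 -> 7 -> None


Step 1: curr=46, set curr.next=prev(None) | reversed so far: 46
Step 2: curr=38, set curr.next=prev(46) | reversed so far: 38 -> 46
Step 3: curr=49, set curr.next=prev(38) | reversed so far: 49 -> 38 -> 46
Step 4: curr=16, set curr.next=prev(49) | reversed so far: 16 -> 49 -> 38 -> 46
Step 5: curr=30, set curr.next=prev(16) | reversed so far: 30 -> 16 -> 49 -> 38 -> 46
Step 6: curr=7, set curr.next=prev(30) | reversed so far: 7 -> 30 -> 16 -> 49 -> 38 -> 46
Step 7: curr=7, set curr.next=prev(7) | reversed so far: 7 -> 7 -> 30 -> 16 -> 49 -> 38 -> 46

7 -> 7 -> 30 -> 16 -> 49 -> 38 -> 46 -> None


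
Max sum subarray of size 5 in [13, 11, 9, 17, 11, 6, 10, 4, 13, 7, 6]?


[0:5]: 61
[1:6]: 54
[2:7]: 53
[3:8]: 48
[4:9]: 44
[5:10]: 40
[6:11]: 40

Max: 61 at [0:5]


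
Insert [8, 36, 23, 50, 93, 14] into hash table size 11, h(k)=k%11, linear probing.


Insert 8: h=8 -> slot 8
Insert 36: h=3 -> slot 3
Insert 23: h=1 -> slot 1
Insert 50: h=6 -> slot 6
Insert 93: h=5 -> slot 5
Insert 14: h=3, 1 probes -> slot 4

Table: [None, 23, None, 36, 14, 93, 50, None, 8, None, None]


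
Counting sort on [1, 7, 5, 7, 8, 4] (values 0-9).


Input: [1, 7, 5, 7, 8, 4]
Counts: [0, 1, 0, 0, 1, 1, 0, 2, 1, 0]

Sorted: [1, 4, 5, 7, 7, 8]


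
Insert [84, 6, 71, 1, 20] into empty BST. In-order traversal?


Insert 84: root
Insert 6: L from 84
Insert 71: L from 84 -> R from 6
Insert 1: L from 84 -> L from 6
Insert 20: L from 84 -> R from 6 -> L from 71

In-order: [1, 6, 20, 71, 84]


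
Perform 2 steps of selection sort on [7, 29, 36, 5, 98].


Initial: [7, 29, 36, 5, 98]
Step 1: min=5 at 3
  Swap: [5, 29, 36, 7, 98]
Step 2: min=7 at 3
  Swap: [5, 7, 36, 29, 98]

After 2 steps: [5, 7, 36, 29, 98]


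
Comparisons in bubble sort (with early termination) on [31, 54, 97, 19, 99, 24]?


Algorithm: bubble sort (with early termination)
Input: [31, 54, 97, 19, 99, 24]
Sorted: [19, 24, 31, 54, 97, 99]

15


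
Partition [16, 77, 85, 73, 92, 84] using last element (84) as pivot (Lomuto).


Pivot: 84
  16 <= 84: advance i (no swap)
  77 <= 84: advance i (no swap)
  73 <= 84: swap -> [16, 77, 73, 85, 92, 84]
Place pivot at 3: [16, 77, 73, 84, 92, 85]

Partitioned: [16, 77, 73, 84, 92, 85]


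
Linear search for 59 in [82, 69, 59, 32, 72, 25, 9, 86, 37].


i=0: 82!=59
i=1: 69!=59
i=2: 59==59 found!

Found at 2, 3 comps


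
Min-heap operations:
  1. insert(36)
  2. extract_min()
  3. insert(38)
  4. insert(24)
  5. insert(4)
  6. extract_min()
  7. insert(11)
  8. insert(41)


insert(36) -> [36]
extract_min()->36, []
insert(38) -> [38]
insert(24) -> [24, 38]
insert(4) -> [4, 38, 24]
extract_min()->4, [24, 38]
insert(11) -> [11, 38, 24]
insert(41) -> [11, 38, 24, 41]

Final heap: [11, 38, 24, 41]


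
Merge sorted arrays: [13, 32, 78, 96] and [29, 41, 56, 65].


Take 13 from A
Take 29 from B
Take 32 from A
Take 41 from B
Take 56 from B
Take 65 from B

Merged: [13, 29, 32, 41, 56, 65, 78, 96]


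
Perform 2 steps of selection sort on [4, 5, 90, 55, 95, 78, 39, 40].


Initial: [4, 5, 90, 55, 95, 78, 39, 40]
Step 1: min=4 at 0
  Swap: [4, 5, 90, 55, 95, 78, 39, 40]
Step 2: min=5 at 1
  Swap: [4, 5, 90, 55, 95, 78, 39, 40]

After 2 steps: [4, 5, 90, 55, 95, 78, 39, 40]


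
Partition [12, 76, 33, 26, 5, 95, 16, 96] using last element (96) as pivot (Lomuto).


Pivot: 96
  12 <= 96: advance i (no swap)
  76 <= 96: advance i (no swap)
  33 <= 96: advance i (no swap)
  26 <= 96: advance i (no swap)
  5 <= 96: advance i (no swap)
  95 <= 96: advance i (no swap)
  16 <= 96: advance i (no swap)
Place pivot at 7: [12, 76, 33, 26, 5, 95, 16, 96]

Partitioned: [12, 76, 33, 26, 5, 95, 16, 96]


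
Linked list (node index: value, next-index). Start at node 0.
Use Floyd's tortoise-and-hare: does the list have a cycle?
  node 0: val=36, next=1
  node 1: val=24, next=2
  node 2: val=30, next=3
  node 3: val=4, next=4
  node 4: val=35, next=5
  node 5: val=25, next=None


Floyd's tortoise (slow, +1) and hare (fast, +2):
  init: slow=0, fast=0
  step 1: slow=1, fast=2
  step 2: slow=2, fast=4
  step 3: fast 4->5->None, no cycle

Cycle: no


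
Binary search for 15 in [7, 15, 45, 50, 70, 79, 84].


Step 1: lo=0, hi=6, mid=3, val=50
Step 2: lo=0, hi=2, mid=1, val=15

Found at index 1


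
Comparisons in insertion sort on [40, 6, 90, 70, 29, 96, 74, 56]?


Algorithm: insertion sort
Input: [40, 6, 90, 70, 29, 96, 74, 56]
Sorted: [6, 29, 40, 56, 70, 74, 90, 96]

17


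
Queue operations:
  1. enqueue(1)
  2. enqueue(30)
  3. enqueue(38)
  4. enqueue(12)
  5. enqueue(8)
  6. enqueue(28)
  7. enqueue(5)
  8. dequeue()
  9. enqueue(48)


enqueue(1) -> [1]
enqueue(30) -> [1, 30]
enqueue(38) -> [1, 30, 38]
enqueue(12) -> [1, 30, 38, 12]
enqueue(8) -> [1, 30, 38, 12, 8]
enqueue(28) -> [1, 30, 38, 12, 8, 28]
enqueue(5) -> [1, 30, 38, 12, 8, 28, 5]
dequeue()->1, [30, 38, 12, 8, 28, 5]
enqueue(48) -> [30, 38, 12, 8, 28, 5, 48]

Final queue: [30, 38, 12, 8, 28, 5, 48]


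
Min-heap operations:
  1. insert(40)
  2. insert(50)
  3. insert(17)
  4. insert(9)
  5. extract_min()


insert(40) -> [40]
insert(50) -> [40, 50]
insert(17) -> [17, 50, 40]
insert(9) -> [9, 17, 40, 50]
extract_min()->9, [17, 50, 40]

Final heap: [17, 50, 40]


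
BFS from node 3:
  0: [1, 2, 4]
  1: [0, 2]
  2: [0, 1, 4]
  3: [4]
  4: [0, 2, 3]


Visit 3, enqueue [4]
Visit 4, enqueue [0, 2]
Visit 0, enqueue [1]
Visit 2, enqueue []
Visit 1, enqueue []

BFS order: [3, 4, 0, 2, 1]


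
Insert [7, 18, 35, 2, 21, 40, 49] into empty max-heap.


Insert 7: [7]
Insert 18: [18, 7]
Insert 35: [35, 7, 18]
Insert 2: [35, 7, 18, 2]
Insert 21: [35, 21, 18, 2, 7]
Insert 40: [40, 21, 35, 2, 7, 18]
Insert 49: [49, 21, 40, 2, 7, 18, 35]

Final heap: [49, 21, 40, 2, 7, 18, 35]


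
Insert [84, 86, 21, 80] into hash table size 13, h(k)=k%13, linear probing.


Insert 84: h=6 -> slot 6
Insert 86: h=8 -> slot 8
Insert 21: h=8, 1 probes -> slot 9
Insert 80: h=2 -> slot 2

Table: [None, None, 80, None, None, None, 84, None, 86, 21, None, None, None]


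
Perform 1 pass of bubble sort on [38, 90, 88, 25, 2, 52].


Initial: [38, 90, 88, 25, 2, 52]
Pass 1: [38, 88, 25, 2, 52, 90] (4 swaps)

After 1 pass: [38, 88, 25, 2, 52, 90]


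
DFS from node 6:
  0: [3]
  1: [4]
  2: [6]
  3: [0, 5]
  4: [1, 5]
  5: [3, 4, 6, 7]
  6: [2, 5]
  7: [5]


Visit 6, push [5, 2]
Visit 2, push []
Visit 5, push [7, 4, 3]
Visit 3, push [0]
Visit 0, push []
Visit 4, push [1]
Visit 1, push []
Visit 7, push []

DFS order: [6, 2, 5, 3, 0, 4, 1, 7]


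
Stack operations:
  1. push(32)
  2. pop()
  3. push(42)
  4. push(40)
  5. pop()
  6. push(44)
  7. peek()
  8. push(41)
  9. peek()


push(32) -> [32]
pop()->32, []
push(42) -> [42]
push(40) -> [42, 40]
pop()->40, [42]
push(44) -> [42, 44]
peek()->44
push(41) -> [42, 44, 41]
peek()->41

Final stack: [42, 44, 41]


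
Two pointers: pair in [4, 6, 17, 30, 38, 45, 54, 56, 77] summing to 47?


lo=0(4)+hi=8(77)=81
lo=0(4)+hi=7(56)=60
lo=0(4)+hi=6(54)=58
lo=0(4)+hi=5(45)=49
lo=0(4)+hi=4(38)=42
lo=1(6)+hi=4(38)=44
lo=2(17)+hi=4(38)=55
lo=2(17)+hi=3(30)=47

Yes: 17+30=47


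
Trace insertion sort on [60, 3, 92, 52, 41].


Initial: [60, 3, 92, 52, 41]
Insert 3: [3, 60, 92, 52, 41]
Insert 92: [3, 60, 92, 52, 41]
Insert 52: [3, 52, 60, 92, 41]
Insert 41: [3, 41, 52, 60, 92]

Sorted: [3, 41, 52, 60, 92]


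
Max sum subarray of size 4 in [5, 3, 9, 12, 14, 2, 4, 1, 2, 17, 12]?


[0:4]: 29
[1:5]: 38
[2:6]: 37
[3:7]: 32
[4:8]: 21
[5:9]: 9
[6:10]: 24
[7:11]: 32

Max: 38 at [1:5]


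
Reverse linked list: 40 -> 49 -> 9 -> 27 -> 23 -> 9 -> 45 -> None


Step 1: curr=40, set curr.next=prev(None) | reversed so far: 40
Step 2: curr=49, set curr.next=prev(40) | reversed so far: 49 -> 40
Step 3: curr=9, set curr.next=prev(49) | reversed so far: 9 -> 49 -> 40
Step 4: curr=27, set curr.next=prev(9) | reversed so far: 27 -> 9 -> 49 -> 40
Step 5: curr=23, set curr.next=prev(27) | reversed so far: 23 -> 27 -> 9 -> 49 -> 40
Step 6: curr=9, set curr.next=prev(23) | reversed so far: 9 -> 23 -> 27 -> 9 -> 49 -> 40
Step 7: curr=45, set curr.next=prev(9) | reversed so far: 45 -> 9 -> 23 -> 27 -> 9 -> 49 -> 40

45 -> 9 -> 23 -> 27 -> 9 -> 49 -> 40 -> None


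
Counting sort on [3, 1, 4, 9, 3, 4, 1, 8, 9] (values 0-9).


Input: [3, 1, 4, 9, 3, 4, 1, 8, 9]
Counts: [0, 2, 0, 2, 2, 0, 0, 0, 1, 2]

Sorted: [1, 1, 3, 3, 4, 4, 8, 9, 9]


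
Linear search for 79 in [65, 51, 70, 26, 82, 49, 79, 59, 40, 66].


i=0: 65!=79
i=1: 51!=79
i=2: 70!=79
i=3: 26!=79
i=4: 82!=79
i=5: 49!=79
i=6: 79==79 found!

Found at 6, 7 comps


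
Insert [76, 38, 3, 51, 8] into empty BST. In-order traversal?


Insert 76: root
Insert 38: L from 76
Insert 3: L from 76 -> L from 38
Insert 51: L from 76 -> R from 38
Insert 8: L from 76 -> L from 38 -> R from 3

In-order: [3, 8, 38, 51, 76]


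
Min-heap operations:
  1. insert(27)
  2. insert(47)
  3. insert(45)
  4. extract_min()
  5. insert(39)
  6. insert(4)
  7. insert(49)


insert(27) -> [27]
insert(47) -> [27, 47]
insert(45) -> [27, 47, 45]
extract_min()->27, [45, 47]
insert(39) -> [39, 47, 45]
insert(4) -> [4, 39, 45, 47]
insert(49) -> [4, 39, 45, 47, 49]

Final heap: [4, 39, 45, 47, 49]


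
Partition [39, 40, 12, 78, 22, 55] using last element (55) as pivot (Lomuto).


Pivot: 55
  39 <= 55: advance i (no swap)
  40 <= 55: advance i (no swap)
  12 <= 55: advance i (no swap)
  22 <= 55: swap -> [39, 40, 12, 22, 78, 55]
Place pivot at 4: [39, 40, 12, 22, 55, 78]

Partitioned: [39, 40, 12, 22, 55, 78]


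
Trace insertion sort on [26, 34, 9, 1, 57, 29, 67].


Initial: [26, 34, 9, 1, 57, 29, 67]
Insert 34: [26, 34, 9, 1, 57, 29, 67]
Insert 9: [9, 26, 34, 1, 57, 29, 67]
Insert 1: [1, 9, 26, 34, 57, 29, 67]
Insert 57: [1, 9, 26, 34, 57, 29, 67]
Insert 29: [1, 9, 26, 29, 34, 57, 67]
Insert 67: [1, 9, 26, 29, 34, 57, 67]

Sorted: [1, 9, 26, 29, 34, 57, 67]


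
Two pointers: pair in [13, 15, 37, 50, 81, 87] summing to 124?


lo=0(13)+hi=5(87)=100
lo=1(15)+hi=5(87)=102
lo=2(37)+hi=5(87)=124

Yes: 37+87=124


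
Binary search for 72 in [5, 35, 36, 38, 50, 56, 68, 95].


Step 1: lo=0, hi=7, mid=3, val=38
Step 2: lo=4, hi=7, mid=5, val=56
Step 3: lo=6, hi=7, mid=6, val=68
Step 4: lo=7, hi=7, mid=7, val=95

Not found


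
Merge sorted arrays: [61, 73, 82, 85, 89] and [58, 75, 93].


Take 58 from B
Take 61 from A
Take 73 from A
Take 75 from B
Take 82 from A
Take 85 from A
Take 89 from A

Merged: [58, 61, 73, 75, 82, 85, 89, 93]


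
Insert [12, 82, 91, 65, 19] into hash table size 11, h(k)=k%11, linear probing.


Insert 12: h=1 -> slot 1
Insert 82: h=5 -> slot 5
Insert 91: h=3 -> slot 3
Insert 65: h=10 -> slot 10
Insert 19: h=8 -> slot 8

Table: [None, 12, None, 91, None, 82, None, None, 19, None, 65]


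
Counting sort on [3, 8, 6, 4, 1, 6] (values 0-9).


Input: [3, 8, 6, 4, 1, 6]
Counts: [0, 1, 0, 1, 1, 0, 2, 0, 1, 0]

Sorted: [1, 3, 4, 6, 6, 8]


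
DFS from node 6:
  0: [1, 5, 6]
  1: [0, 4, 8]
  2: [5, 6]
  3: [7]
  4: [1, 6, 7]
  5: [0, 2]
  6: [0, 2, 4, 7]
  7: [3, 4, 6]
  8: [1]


Visit 6, push [7, 4, 2, 0]
Visit 0, push [5, 1]
Visit 1, push [8, 4]
Visit 4, push [7]
Visit 7, push [3]
Visit 3, push []
Visit 8, push []
Visit 5, push [2]
Visit 2, push []

DFS order: [6, 0, 1, 4, 7, 3, 8, 5, 2]


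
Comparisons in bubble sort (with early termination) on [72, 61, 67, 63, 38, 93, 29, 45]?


Algorithm: bubble sort (with early termination)
Input: [72, 61, 67, 63, 38, 93, 29, 45]
Sorted: [29, 38, 45, 61, 63, 67, 72, 93]

28


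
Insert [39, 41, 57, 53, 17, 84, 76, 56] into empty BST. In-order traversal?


Insert 39: root
Insert 41: R from 39
Insert 57: R from 39 -> R from 41
Insert 53: R from 39 -> R from 41 -> L from 57
Insert 17: L from 39
Insert 84: R from 39 -> R from 41 -> R from 57
Insert 76: R from 39 -> R from 41 -> R from 57 -> L from 84
Insert 56: R from 39 -> R from 41 -> L from 57 -> R from 53

In-order: [17, 39, 41, 53, 56, 57, 76, 84]


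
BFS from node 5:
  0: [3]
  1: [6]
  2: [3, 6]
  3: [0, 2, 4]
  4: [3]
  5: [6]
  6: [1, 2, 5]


Visit 5, enqueue [6]
Visit 6, enqueue [1, 2]
Visit 1, enqueue []
Visit 2, enqueue [3]
Visit 3, enqueue [0, 4]
Visit 0, enqueue []
Visit 4, enqueue []

BFS order: [5, 6, 1, 2, 3, 0, 4]


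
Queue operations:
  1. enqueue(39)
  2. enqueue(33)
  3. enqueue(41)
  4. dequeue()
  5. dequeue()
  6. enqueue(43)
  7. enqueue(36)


enqueue(39) -> [39]
enqueue(33) -> [39, 33]
enqueue(41) -> [39, 33, 41]
dequeue()->39, [33, 41]
dequeue()->33, [41]
enqueue(43) -> [41, 43]
enqueue(36) -> [41, 43, 36]

Final queue: [41, 43, 36]


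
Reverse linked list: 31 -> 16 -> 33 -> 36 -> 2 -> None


Step 1: curr=31, set curr.next=prev(None) | reversed so far: 31
Step 2: curr=16, set curr.next=prev(31) | reversed so far: 16 -> 31
Step 3: curr=33, set curr.next=prev(16) | reversed so far: 33 -> 16 -> 31
Step 4: curr=36, set curr.next=prev(33) | reversed so far: 36 -> 33 -> 16 -> 31
Step 5: curr=2, set curr.next=prev(36) | reversed so far: 2 -> 36 -> 33 -> 16 -> 31

2 -> 36 -> 33 -> 16 -> 31 -> None


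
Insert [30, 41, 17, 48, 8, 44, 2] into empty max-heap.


Insert 30: [30]
Insert 41: [41, 30]
Insert 17: [41, 30, 17]
Insert 48: [48, 41, 17, 30]
Insert 8: [48, 41, 17, 30, 8]
Insert 44: [48, 41, 44, 30, 8, 17]
Insert 2: [48, 41, 44, 30, 8, 17, 2]

Final heap: [48, 41, 44, 30, 8, 17, 2]


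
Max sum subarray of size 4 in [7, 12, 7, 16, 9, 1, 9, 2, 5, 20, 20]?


[0:4]: 42
[1:5]: 44
[2:6]: 33
[3:7]: 35
[4:8]: 21
[5:9]: 17
[6:10]: 36
[7:11]: 47

Max: 47 at [7:11]


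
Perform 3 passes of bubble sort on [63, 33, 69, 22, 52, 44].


Initial: [63, 33, 69, 22, 52, 44]
Pass 1: [33, 63, 22, 52, 44, 69] (4 swaps)
Pass 2: [33, 22, 52, 44, 63, 69] (3 swaps)
Pass 3: [22, 33, 44, 52, 63, 69] (2 swaps)

After 3 passes: [22, 33, 44, 52, 63, 69]


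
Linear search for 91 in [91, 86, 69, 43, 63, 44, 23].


i=0: 91==91 found!

Found at 0, 1 comps


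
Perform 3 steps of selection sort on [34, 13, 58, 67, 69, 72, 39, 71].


Initial: [34, 13, 58, 67, 69, 72, 39, 71]
Step 1: min=13 at 1
  Swap: [13, 34, 58, 67, 69, 72, 39, 71]
Step 2: min=34 at 1
  Swap: [13, 34, 58, 67, 69, 72, 39, 71]
Step 3: min=39 at 6
  Swap: [13, 34, 39, 67, 69, 72, 58, 71]

After 3 steps: [13, 34, 39, 67, 69, 72, 58, 71]


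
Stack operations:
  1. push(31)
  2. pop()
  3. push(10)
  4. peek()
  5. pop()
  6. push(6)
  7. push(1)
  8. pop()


push(31) -> [31]
pop()->31, []
push(10) -> [10]
peek()->10
pop()->10, []
push(6) -> [6]
push(1) -> [6, 1]
pop()->1, [6]

Final stack: [6]


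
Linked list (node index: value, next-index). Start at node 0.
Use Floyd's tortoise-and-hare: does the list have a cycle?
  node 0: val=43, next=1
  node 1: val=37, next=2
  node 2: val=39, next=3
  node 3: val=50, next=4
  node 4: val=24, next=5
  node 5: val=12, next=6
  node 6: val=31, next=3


Floyd's tortoise (slow, +1) and hare (fast, +2):
  init: slow=0, fast=0
  step 1: slow=1, fast=2
  step 2: slow=2, fast=4
  step 3: slow=3, fast=6
  step 4: slow=4, fast=4
  slow == fast at node 4: cycle detected

Cycle: yes


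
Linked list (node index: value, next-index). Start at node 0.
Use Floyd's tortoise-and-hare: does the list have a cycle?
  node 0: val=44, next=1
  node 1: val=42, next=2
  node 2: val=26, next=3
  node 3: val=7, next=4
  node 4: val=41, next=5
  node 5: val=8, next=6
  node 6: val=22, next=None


Floyd's tortoise (slow, +1) and hare (fast, +2):
  init: slow=0, fast=0
  step 1: slow=1, fast=2
  step 2: slow=2, fast=4
  step 3: slow=3, fast=6
  step 4: fast -> None, no cycle

Cycle: no


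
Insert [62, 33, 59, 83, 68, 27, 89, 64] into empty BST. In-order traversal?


Insert 62: root
Insert 33: L from 62
Insert 59: L from 62 -> R from 33
Insert 83: R from 62
Insert 68: R from 62 -> L from 83
Insert 27: L from 62 -> L from 33
Insert 89: R from 62 -> R from 83
Insert 64: R from 62 -> L from 83 -> L from 68

In-order: [27, 33, 59, 62, 64, 68, 83, 89]


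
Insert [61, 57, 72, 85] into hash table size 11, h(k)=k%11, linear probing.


Insert 61: h=6 -> slot 6
Insert 57: h=2 -> slot 2
Insert 72: h=6, 1 probes -> slot 7
Insert 85: h=8 -> slot 8

Table: [None, None, 57, None, None, None, 61, 72, 85, None, None]


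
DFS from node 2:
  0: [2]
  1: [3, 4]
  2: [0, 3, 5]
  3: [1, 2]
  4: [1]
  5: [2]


Visit 2, push [5, 3, 0]
Visit 0, push []
Visit 3, push [1]
Visit 1, push [4]
Visit 4, push []
Visit 5, push []

DFS order: [2, 0, 3, 1, 4, 5]


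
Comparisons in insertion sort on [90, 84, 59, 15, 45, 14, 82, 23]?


Algorithm: insertion sort
Input: [90, 84, 59, 15, 45, 14, 82, 23]
Sorted: [14, 15, 23, 45, 59, 82, 84, 90]

24


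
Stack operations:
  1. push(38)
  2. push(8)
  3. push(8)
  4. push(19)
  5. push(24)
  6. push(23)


push(38) -> [38]
push(8) -> [38, 8]
push(8) -> [38, 8, 8]
push(19) -> [38, 8, 8, 19]
push(24) -> [38, 8, 8, 19, 24]
push(23) -> [38, 8, 8, 19, 24, 23]

Final stack: [38, 8, 8, 19, 24, 23]


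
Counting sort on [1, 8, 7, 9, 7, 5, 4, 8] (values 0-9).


Input: [1, 8, 7, 9, 7, 5, 4, 8]
Counts: [0, 1, 0, 0, 1, 1, 0, 2, 2, 1]

Sorted: [1, 4, 5, 7, 7, 8, 8, 9]


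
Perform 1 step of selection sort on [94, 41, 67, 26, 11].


Initial: [94, 41, 67, 26, 11]
Step 1: min=11 at 4
  Swap: [11, 41, 67, 26, 94]

After 1 step: [11, 41, 67, 26, 94]


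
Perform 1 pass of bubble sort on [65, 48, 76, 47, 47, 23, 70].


Initial: [65, 48, 76, 47, 47, 23, 70]
Pass 1: [48, 65, 47, 47, 23, 70, 76] (5 swaps)

After 1 pass: [48, 65, 47, 47, 23, 70, 76]


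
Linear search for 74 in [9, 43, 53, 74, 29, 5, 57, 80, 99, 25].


i=0: 9!=74
i=1: 43!=74
i=2: 53!=74
i=3: 74==74 found!

Found at 3, 4 comps


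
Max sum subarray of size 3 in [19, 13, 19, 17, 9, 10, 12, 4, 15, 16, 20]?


[0:3]: 51
[1:4]: 49
[2:5]: 45
[3:6]: 36
[4:7]: 31
[5:8]: 26
[6:9]: 31
[7:10]: 35
[8:11]: 51

Max: 51 at [0:3]


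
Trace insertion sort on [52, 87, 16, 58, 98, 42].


Initial: [52, 87, 16, 58, 98, 42]
Insert 87: [52, 87, 16, 58, 98, 42]
Insert 16: [16, 52, 87, 58, 98, 42]
Insert 58: [16, 52, 58, 87, 98, 42]
Insert 98: [16, 52, 58, 87, 98, 42]
Insert 42: [16, 42, 52, 58, 87, 98]

Sorted: [16, 42, 52, 58, 87, 98]


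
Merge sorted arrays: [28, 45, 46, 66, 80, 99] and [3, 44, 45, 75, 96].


Take 3 from B
Take 28 from A
Take 44 from B
Take 45 from A
Take 45 from B
Take 46 from A
Take 66 from A
Take 75 from B
Take 80 from A
Take 96 from B

Merged: [3, 28, 44, 45, 45, 46, 66, 75, 80, 96, 99]


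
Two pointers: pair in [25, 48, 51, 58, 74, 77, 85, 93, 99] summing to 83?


lo=0(25)+hi=8(99)=124
lo=0(25)+hi=7(93)=118
lo=0(25)+hi=6(85)=110
lo=0(25)+hi=5(77)=102
lo=0(25)+hi=4(74)=99
lo=0(25)+hi=3(58)=83

Yes: 25+58=83


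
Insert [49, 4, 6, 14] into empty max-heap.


Insert 49: [49]
Insert 4: [49, 4]
Insert 6: [49, 4, 6]
Insert 14: [49, 14, 6, 4]

Final heap: [49, 14, 6, 4]


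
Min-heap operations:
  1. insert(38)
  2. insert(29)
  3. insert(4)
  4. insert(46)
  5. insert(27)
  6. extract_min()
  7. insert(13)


insert(38) -> [38]
insert(29) -> [29, 38]
insert(4) -> [4, 38, 29]
insert(46) -> [4, 38, 29, 46]
insert(27) -> [4, 27, 29, 46, 38]
extract_min()->4, [27, 38, 29, 46]
insert(13) -> [13, 27, 29, 46, 38]

Final heap: [13, 27, 29, 46, 38]


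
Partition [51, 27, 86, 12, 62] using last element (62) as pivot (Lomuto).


Pivot: 62
  51 <= 62: advance i (no swap)
  27 <= 62: advance i (no swap)
  12 <= 62: swap -> [51, 27, 12, 86, 62]
Place pivot at 3: [51, 27, 12, 62, 86]

Partitioned: [51, 27, 12, 62, 86]


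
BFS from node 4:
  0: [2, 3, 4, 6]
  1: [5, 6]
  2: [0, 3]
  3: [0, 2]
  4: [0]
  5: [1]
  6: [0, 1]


Visit 4, enqueue [0]
Visit 0, enqueue [2, 3, 6]
Visit 2, enqueue []
Visit 3, enqueue []
Visit 6, enqueue [1]
Visit 1, enqueue [5]
Visit 5, enqueue []

BFS order: [4, 0, 2, 3, 6, 1, 5]


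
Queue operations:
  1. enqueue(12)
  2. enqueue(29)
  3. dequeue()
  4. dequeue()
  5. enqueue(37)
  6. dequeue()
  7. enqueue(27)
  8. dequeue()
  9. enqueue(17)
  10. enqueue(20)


enqueue(12) -> [12]
enqueue(29) -> [12, 29]
dequeue()->12, [29]
dequeue()->29, []
enqueue(37) -> [37]
dequeue()->37, []
enqueue(27) -> [27]
dequeue()->27, []
enqueue(17) -> [17]
enqueue(20) -> [17, 20]

Final queue: [17, 20]


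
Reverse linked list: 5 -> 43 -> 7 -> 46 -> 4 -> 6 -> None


Step 1: curr=5, set curr.next=prev(None) | reversed so far: 5
Step 2: curr=43, set curr.next=prev(5) | reversed so far: 43 -> 5
Step 3: curr=7, set curr.next=prev(43) | reversed so far: 7 -> 43 -> 5
Step 4: curr=46, set curr.next=prev(7) | reversed so far: 46 -> 7 -> 43 -> 5
Step 5: curr=4, set curr.next=prev(46) | reversed so far: 4 -> 46 -> 7 -> 43 -> 5
Step 6: curr=6, set curr.next=prev(4) | reversed so far: 6 -> 4 -> 46 -> 7 -> 43 -> 5

6 -> 4 -> 46 -> 7 -> 43 -> 5 -> None


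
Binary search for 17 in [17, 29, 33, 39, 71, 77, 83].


Step 1: lo=0, hi=6, mid=3, val=39
Step 2: lo=0, hi=2, mid=1, val=29
Step 3: lo=0, hi=0, mid=0, val=17

Found at index 0


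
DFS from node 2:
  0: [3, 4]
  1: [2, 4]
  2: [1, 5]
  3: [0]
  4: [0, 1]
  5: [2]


Visit 2, push [5, 1]
Visit 1, push [4]
Visit 4, push [0]
Visit 0, push [3]
Visit 3, push []
Visit 5, push []

DFS order: [2, 1, 4, 0, 3, 5]


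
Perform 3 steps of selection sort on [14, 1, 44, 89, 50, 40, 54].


Initial: [14, 1, 44, 89, 50, 40, 54]
Step 1: min=1 at 1
  Swap: [1, 14, 44, 89, 50, 40, 54]
Step 2: min=14 at 1
  Swap: [1, 14, 44, 89, 50, 40, 54]
Step 3: min=40 at 5
  Swap: [1, 14, 40, 89, 50, 44, 54]

After 3 steps: [1, 14, 40, 89, 50, 44, 54]


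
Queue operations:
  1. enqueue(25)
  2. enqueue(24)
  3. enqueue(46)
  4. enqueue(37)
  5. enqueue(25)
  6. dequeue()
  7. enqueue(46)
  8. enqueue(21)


enqueue(25) -> [25]
enqueue(24) -> [25, 24]
enqueue(46) -> [25, 24, 46]
enqueue(37) -> [25, 24, 46, 37]
enqueue(25) -> [25, 24, 46, 37, 25]
dequeue()->25, [24, 46, 37, 25]
enqueue(46) -> [24, 46, 37, 25, 46]
enqueue(21) -> [24, 46, 37, 25, 46, 21]

Final queue: [24, 46, 37, 25, 46, 21]


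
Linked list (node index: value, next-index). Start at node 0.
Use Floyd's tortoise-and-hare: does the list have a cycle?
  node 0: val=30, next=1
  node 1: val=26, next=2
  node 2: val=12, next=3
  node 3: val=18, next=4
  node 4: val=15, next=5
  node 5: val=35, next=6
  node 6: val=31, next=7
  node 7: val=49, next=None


Floyd's tortoise (slow, +1) and hare (fast, +2):
  init: slow=0, fast=0
  step 1: slow=1, fast=2
  step 2: slow=2, fast=4
  step 3: slow=3, fast=6
  step 4: fast 6->7->None, no cycle

Cycle: no


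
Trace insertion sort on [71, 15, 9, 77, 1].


Initial: [71, 15, 9, 77, 1]
Insert 15: [15, 71, 9, 77, 1]
Insert 9: [9, 15, 71, 77, 1]
Insert 77: [9, 15, 71, 77, 1]
Insert 1: [1, 9, 15, 71, 77]

Sorted: [1, 9, 15, 71, 77]


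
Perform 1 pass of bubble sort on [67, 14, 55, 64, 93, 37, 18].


Initial: [67, 14, 55, 64, 93, 37, 18]
Pass 1: [14, 55, 64, 67, 37, 18, 93] (5 swaps)

After 1 pass: [14, 55, 64, 67, 37, 18, 93]


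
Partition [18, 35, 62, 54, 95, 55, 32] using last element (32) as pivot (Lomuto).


Pivot: 32
  18 <= 32: advance i (no swap)
Place pivot at 1: [18, 32, 62, 54, 95, 55, 35]

Partitioned: [18, 32, 62, 54, 95, 55, 35]


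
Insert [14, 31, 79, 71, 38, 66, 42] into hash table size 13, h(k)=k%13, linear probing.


Insert 14: h=1 -> slot 1
Insert 31: h=5 -> slot 5
Insert 79: h=1, 1 probes -> slot 2
Insert 71: h=6 -> slot 6
Insert 38: h=12 -> slot 12
Insert 66: h=1, 2 probes -> slot 3
Insert 42: h=3, 1 probes -> slot 4

Table: [None, 14, 79, 66, 42, 31, 71, None, None, None, None, None, 38]


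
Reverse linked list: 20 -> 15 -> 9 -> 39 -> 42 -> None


Step 1: curr=20, set curr.next=prev(None) | reversed so far: 20
Step 2: curr=15, set curr.next=prev(20) | reversed so far: 15 -> 20
Step 3: curr=9, set curr.next=prev(15) | reversed so far: 9 -> 15 -> 20
Step 4: curr=39, set curr.next=prev(9) | reversed so far: 39 -> 9 -> 15 -> 20
Step 5: curr=42, set curr.next=prev(39) | reversed so far: 42 -> 39 -> 9 -> 15 -> 20

42 -> 39 -> 9 -> 15 -> 20 -> None


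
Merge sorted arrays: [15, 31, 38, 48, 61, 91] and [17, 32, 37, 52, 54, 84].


Take 15 from A
Take 17 from B
Take 31 from A
Take 32 from B
Take 37 from B
Take 38 from A
Take 48 from A
Take 52 from B
Take 54 from B
Take 61 from A
Take 84 from B

Merged: [15, 17, 31, 32, 37, 38, 48, 52, 54, 61, 84, 91]


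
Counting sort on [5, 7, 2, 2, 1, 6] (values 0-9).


Input: [5, 7, 2, 2, 1, 6]
Counts: [0, 1, 2, 0, 0, 1, 1, 1, 0, 0]

Sorted: [1, 2, 2, 5, 6, 7]


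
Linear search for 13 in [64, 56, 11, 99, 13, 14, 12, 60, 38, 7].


i=0: 64!=13
i=1: 56!=13
i=2: 11!=13
i=3: 99!=13
i=4: 13==13 found!

Found at 4, 5 comps


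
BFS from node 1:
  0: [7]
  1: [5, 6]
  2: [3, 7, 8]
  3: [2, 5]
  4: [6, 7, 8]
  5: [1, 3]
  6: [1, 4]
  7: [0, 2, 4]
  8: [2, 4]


Visit 1, enqueue [5, 6]
Visit 5, enqueue [3]
Visit 6, enqueue [4]
Visit 3, enqueue [2]
Visit 4, enqueue [7, 8]
Visit 2, enqueue []
Visit 7, enqueue [0]
Visit 8, enqueue []
Visit 0, enqueue []

BFS order: [1, 5, 6, 3, 4, 2, 7, 8, 0]


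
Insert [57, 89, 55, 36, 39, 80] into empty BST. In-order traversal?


Insert 57: root
Insert 89: R from 57
Insert 55: L from 57
Insert 36: L from 57 -> L from 55
Insert 39: L from 57 -> L from 55 -> R from 36
Insert 80: R from 57 -> L from 89

In-order: [36, 39, 55, 57, 80, 89]


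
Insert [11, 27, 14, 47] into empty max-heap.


Insert 11: [11]
Insert 27: [27, 11]
Insert 14: [27, 11, 14]
Insert 47: [47, 27, 14, 11]

Final heap: [47, 27, 14, 11]


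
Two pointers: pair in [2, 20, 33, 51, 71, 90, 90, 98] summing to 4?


lo=0(2)+hi=7(98)=100
lo=0(2)+hi=6(90)=92
lo=0(2)+hi=5(90)=92
lo=0(2)+hi=4(71)=73
lo=0(2)+hi=3(51)=53
lo=0(2)+hi=2(33)=35
lo=0(2)+hi=1(20)=22

No pair found


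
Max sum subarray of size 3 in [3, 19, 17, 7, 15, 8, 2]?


[0:3]: 39
[1:4]: 43
[2:5]: 39
[3:6]: 30
[4:7]: 25

Max: 43 at [1:4]


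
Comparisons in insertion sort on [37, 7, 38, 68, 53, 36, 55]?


Algorithm: insertion sort
Input: [37, 7, 38, 68, 53, 36, 55]
Sorted: [7, 36, 37, 38, 53, 55, 68]

12


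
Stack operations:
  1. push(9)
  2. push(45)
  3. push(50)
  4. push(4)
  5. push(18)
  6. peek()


push(9) -> [9]
push(45) -> [9, 45]
push(50) -> [9, 45, 50]
push(4) -> [9, 45, 50, 4]
push(18) -> [9, 45, 50, 4, 18]
peek()->18

Final stack: [9, 45, 50, 4, 18]


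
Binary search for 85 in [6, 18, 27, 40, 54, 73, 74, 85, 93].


Step 1: lo=0, hi=8, mid=4, val=54
Step 2: lo=5, hi=8, mid=6, val=74
Step 3: lo=7, hi=8, mid=7, val=85

Found at index 7


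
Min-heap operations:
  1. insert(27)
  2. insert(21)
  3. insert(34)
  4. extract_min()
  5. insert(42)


insert(27) -> [27]
insert(21) -> [21, 27]
insert(34) -> [21, 27, 34]
extract_min()->21, [27, 34]
insert(42) -> [27, 34, 42]

Final heap: [27, 34, 42]


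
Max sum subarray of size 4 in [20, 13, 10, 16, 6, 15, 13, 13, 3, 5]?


[0:4]: 59
[1:5]: 45
[2:6]: 47
[3:7]: 50
[4:8]: 47
[5:9]: 44
[6:10]: 34

Max: 59 at [0:4]


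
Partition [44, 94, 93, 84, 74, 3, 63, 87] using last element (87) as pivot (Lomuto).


Pivot: 87
  44 <= 87: advance i (no swap)
  84 <= 87: swap -> [44, 84, 93, 94, 74, 3, 63, 87]
  74 <= 87: swap -> [44, 84, 74, 94, 93, 3, 63, 87]
  3 <= 87: swap -> [44, 84, 74, 3, 93, 94, 63, 87]
  63 <= 87: swap -> [44, 84, 74, 3, 63, 94, 93, 87]
Place pivot at 5: [44, 84, 74, 3, 63, 87, 93, 94]

Partitioned: [44, 84, 74, 3, 63, 87, 93, 94]


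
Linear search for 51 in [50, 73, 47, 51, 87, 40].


i=0: 50!=51
i=1: 73!=51
i=2: 47!=51
i=3: 51==51 found!

Found at 3, 4 comps


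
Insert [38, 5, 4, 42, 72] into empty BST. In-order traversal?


Insert 38: root
Insert 5: L from 38
Insert 4: L from 38 -> L from 5
Insert 42: R from 38
Insert 72: R from 38 -> R from 42

In-order: [4, 5, 38, 42, 72]


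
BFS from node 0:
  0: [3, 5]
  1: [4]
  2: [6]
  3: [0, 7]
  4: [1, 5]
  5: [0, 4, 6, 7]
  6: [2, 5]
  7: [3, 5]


Visit 0, enqueue [3, 5]
Visit 3, enqueue [7]
Visit 5, enqueue [4, 6]
Visit 7, enqueue []
Visit 4, enqueue [1]
Visit 6, enqueue [2]
Visit 1, enqueue []
Visit 2, enqueue []

BFS order: [0, 3, 5, 7, 4, 6, 1, 2]


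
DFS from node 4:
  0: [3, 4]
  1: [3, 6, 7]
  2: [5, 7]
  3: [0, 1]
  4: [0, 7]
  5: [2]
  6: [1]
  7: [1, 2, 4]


Visit 4, push [7, 0]
Visit 0, push [3]
Visit 3, push [1]
Visit 1, push [7, 6]
Visit 6, push []
Visit 7, push [2]
Visit 2, push [5]
Visit 5, push []

DFS order: [4, 0, 3, 1, 6, 7, 2, 5]


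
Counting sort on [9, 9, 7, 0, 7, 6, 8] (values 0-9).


Input: [9, 9, 7, 0, 7, 6, 8]
Counts: [1, 0, 0, 0, 0, 0, 1, 2, 1, 2]

Sorted: [0, 6, 7, 7, 8, 9, 9]


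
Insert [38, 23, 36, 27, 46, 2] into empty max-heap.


Insert 38: [38]
Insert 23: [38, 23]
Insert 36: [38, 23, 36]
Insert 27: [38, 27, 36, 23]
Insert 46: [46, 38, 36, 23, 27]
Insert 2: [46, 38, 36, 23, 27, 2]

Final heap: [46, 38, 36, 23, 27, 2]


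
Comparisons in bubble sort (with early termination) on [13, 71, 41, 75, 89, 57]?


Algorithm: bubble sort (with early termination)
Input: [13, 71, 41, 75, 89, 57]
Sorted: [13, 41, 57, 71, 75, 89]

14


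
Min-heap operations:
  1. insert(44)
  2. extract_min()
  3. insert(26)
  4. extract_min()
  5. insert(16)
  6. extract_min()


insert(44) -> [44]
extract_min()->44, []
insert(26) -> [26]
extract_min()->26, []
insert(16) -> [16]
extract_min()->16, []

Final heap: []


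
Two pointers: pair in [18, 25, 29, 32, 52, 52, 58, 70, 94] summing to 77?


lo=0(18)+hi=8(94)=112
lo=0(18)+hi=7(70)=88
lo=0(18)+hi=6(58)=76
lo=1(25)+hi=6(58)=83
lo=1(25)+hi=5(52)=77

Yes: 25+52=77


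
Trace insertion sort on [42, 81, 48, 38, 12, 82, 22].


Initial: [42, 81, 48, 38, 12, 82, 22]
Insert 81: [42, 81, 48, 38, 12, 82, 22]
Insert 48: [42, 48, 81, 38, 12, 82, 22]
Insert 38: [38, 42, 48, 81, 12, 82, 22]
Insert 12: [12, 38, 42, 48, 81, 82, 22]
Insert 82: [12, 38, 42, 48, 81, 82, 22]
Insert 22: [12, 22, 38, 42, 48, 81, 82]

Sorted: [12, 22, 38, 42, 48, 81, 82]


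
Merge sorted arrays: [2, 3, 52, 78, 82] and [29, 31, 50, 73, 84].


Take 2 from A
Take 3 from A
Take 29 from B
Take 31 from B
Take 50 from B
Take 52 from A
Take 73 from B
Take 78 from A
Take 82 from A

Merged: [2, 3, 29, 31, 50, 52, 73, 78, 82, 84]


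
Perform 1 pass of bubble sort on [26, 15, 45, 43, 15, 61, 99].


Initial: [26, 15, 45, 43, 15, 61, 99]
Pass 1: [15, 26, 43, 15, 45, 61, 99] (3 swaps)

After 1 pass: [15, 26, 43, 15, 45, 61, 99]


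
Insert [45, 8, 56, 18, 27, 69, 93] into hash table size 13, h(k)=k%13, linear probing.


Insert 45: h=6 -> slot 6
Insert 8: h=8 -> slot 8
Insert 56: h=4 -> slot 4
Insert 18: h=5 -> slot 5
Insert 27: h=1 -> slot 1
Insert 69: h=4, 3 probes -> slot 7
Insert 93: h=2 -> slot 2

Table: [None, 27, 93, None, 56, 18, 45, 69, 8, None, None, None, None]


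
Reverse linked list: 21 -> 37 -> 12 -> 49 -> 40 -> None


Step 1: curr=21, set curr.next=prev(None) | reversed so far: 21
Step 2: curr=37, set curr.next=prev(21) | reversed so far: 37 -> 21
Step 3: curr=12, set curr.next=prev(37) | reversed so far: 12 -> 37 -> 21
Step 4: curr=49, set curr.next=prev(12) | reversed so far: 49 -> 12 -> 37 -> 21
Step 5: curr=40, set curr.next=prev(49) | reversed so far: 40 -> 49 -> 12 -> 37 -> 21

40 -> 49 -> 12 -> 37 -> 21 -> None


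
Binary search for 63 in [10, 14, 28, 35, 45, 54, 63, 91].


Step 1: lo=0, hi=7, mid=3, val=35
Step 2: lo=4, hi=7, mid=5, val=54
Step 3: lo=6, hi=7, mid=6, val=63

Found at index 6


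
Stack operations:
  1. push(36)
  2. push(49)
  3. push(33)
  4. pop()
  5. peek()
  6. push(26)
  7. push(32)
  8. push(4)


push(36) -> [36]
push(49) -> [36, 49]
push(33) -> [36, 49, 33]
pop()->33, [36, 49]
peek()->49
push(26) -> [36, 49, 26]
push(32) -> [36, 49, 26, 32]
push(4) -> [36, 49, 26, 32, 4]

Final stack: [36, 49, 26, 32, 4]


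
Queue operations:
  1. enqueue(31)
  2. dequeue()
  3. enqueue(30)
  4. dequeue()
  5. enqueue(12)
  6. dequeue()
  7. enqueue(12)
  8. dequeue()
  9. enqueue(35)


enqueue(31) -> [31]
dequeue()->31, []
enqueue(30) -> [30]
dequeue()->30, []
enqueue(12) -> [12]
dequeue()->12, []
enqueue(12) -> [12]
dequeue()->12, []
enqueue(35) -> [35]

Final queue: [35]


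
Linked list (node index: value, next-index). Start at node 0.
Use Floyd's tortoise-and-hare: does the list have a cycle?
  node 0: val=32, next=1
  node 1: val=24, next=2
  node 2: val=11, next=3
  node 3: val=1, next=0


Floyd's tortoise (slow, +1) and hare (fast, +2):
  init: slow=0, fast=0
  step 1: slow=1, fast=2
  step 2: slow=2, fast=0
  step 3: slow=3, fast=2
  step 4: slow=0, fast=0
  slow == fast at node 0: cycle detected

Cycle: yes


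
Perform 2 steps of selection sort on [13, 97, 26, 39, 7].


Initial: [13, 97, 26, 39, 7]
Step 1: min=7 at 4
  Swap: [7, 97, 26, 39, 13]
Step 2: min=13 at 4
  Swap: [7, 13, 26, 39, 97]

After 2 steps: [7, 13, 26, 39, 97]


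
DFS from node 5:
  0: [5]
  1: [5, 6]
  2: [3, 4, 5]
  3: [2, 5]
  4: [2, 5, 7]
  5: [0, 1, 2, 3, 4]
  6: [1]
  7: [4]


Visit 5, push [4, 3, 2, 1, 0]
Visit 0, push []
Visit 1, push [6]
Visit 6, push []
Visit 2, push [4, 3]
Visit 3, push []
Visit 4, push [7]
Visit 7, push []

DFS order: [5, 0, 1, 6, 2, 3, 4, 7]


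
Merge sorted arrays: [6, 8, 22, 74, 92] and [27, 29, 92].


Take 6 from A
Take 8 from A
Take 22 from A
Take 27 from B
Take 29 from B
Take 74 from A
Take 92 from A

Merged: [6, 8, 22, 27, 29, 74, 92, 92]


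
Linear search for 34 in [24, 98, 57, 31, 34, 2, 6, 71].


i=0: 24!=34
i=1: 98!=34
i=2: 57!=34
i=3: 31!=34
i=4: 34==34 found!

Found at 4, 5 comps


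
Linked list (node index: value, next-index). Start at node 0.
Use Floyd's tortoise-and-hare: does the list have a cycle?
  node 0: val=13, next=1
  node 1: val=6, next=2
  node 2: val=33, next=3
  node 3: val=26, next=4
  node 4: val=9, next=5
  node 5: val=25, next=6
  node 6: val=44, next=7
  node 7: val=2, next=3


Floyd's tortoise (slow, +1) and hare (fast, +2):
  init: slow=0, fast=0
  step 1: slow=1, fast=2
  step 2: slow=2, fast=4
  step 3: slow=3, fast=6
  step 4: slow=4, fast=3
  step 5: slow=5, fast=5
  slow == fast at node 5: cycle detected

Cycle: yes


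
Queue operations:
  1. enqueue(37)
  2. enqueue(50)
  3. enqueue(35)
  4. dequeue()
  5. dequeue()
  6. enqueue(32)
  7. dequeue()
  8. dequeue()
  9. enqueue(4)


enqueue(37) -> [37]
enqueue(50) -> [37, 50]
enqueue(35) -> [37, 50, 35]
dequeue()->37, [50, 35]
dequeue()->50, [35]
enqueue(32) -> [35, 32]
dequeue()->35, [32]
dequeue()->32, []
enqueue(4) -> [4]

Final queue: [4]
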